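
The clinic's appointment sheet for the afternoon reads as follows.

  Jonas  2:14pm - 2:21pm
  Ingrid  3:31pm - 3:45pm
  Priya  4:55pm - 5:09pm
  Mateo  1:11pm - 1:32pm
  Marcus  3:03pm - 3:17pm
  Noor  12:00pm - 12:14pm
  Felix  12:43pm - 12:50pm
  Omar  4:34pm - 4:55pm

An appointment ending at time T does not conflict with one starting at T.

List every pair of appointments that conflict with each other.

Check each pair: they overlap iff neither finishes before the other starts.
Sorted by start: Noor, Felix, Mateo, Jonas, Marcus, Ingrid, Omar, Priya.
Felix starts after Noor ends; Noor is clear from here.
Mateo starts after Felix ends; Felix is clear from here.
Jonas starts after Mateo ends; Mateo is clear from here.
Marcus starts after Jonas ends; Jonas is clear from here.
Ingrid starts after Marcus ends; Marcus is clear from here.
Omar starts after Ingrid ends; Ingrid is clear from here.
Priya starts exactly when Omar ends (back-to-back, no overlap).

no conflicts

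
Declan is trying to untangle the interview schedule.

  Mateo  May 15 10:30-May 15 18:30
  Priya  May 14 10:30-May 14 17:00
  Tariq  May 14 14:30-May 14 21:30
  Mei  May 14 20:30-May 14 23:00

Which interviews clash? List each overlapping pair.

Mei & Tariq, Priya & Tariq

Sorted by start: Priya, Tariq, Mei, Mateo.
Tariq starts before Priya ends → Priya and Tariq overlap.
Mei starts after Priya ends, so Priya has no further overlaps.
Mei starts before Tariq ends → Tariq and Mei overlap.
Mateo starts after Tariq ends.
Mateo starts after Mei ends.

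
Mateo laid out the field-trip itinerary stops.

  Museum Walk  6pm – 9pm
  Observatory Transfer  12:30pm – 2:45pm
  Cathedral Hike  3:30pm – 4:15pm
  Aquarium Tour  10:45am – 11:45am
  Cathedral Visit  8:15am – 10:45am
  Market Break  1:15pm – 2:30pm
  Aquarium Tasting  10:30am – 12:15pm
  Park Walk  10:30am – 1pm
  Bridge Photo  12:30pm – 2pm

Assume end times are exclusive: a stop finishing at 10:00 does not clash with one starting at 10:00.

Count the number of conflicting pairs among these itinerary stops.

Sorted by start: Cathedral Visit, Aquarium Tasting, Park Walk, Aquarium Tour, Observatory Transfer, Bridge Photo, Market Break, Cathedral Hike, Museum Walk.
Aquarium Tasting starts before Cathedral Visit ends → Cathedral Visit and Aquarium Tasting overlap.
Park Walk starts before Cathedral Visit ends → Cathedral Visit and Park Walk overlap.
Aquarium Tour starts exactly when Cathedral Visit ends (back-to-back, no overlap), so Cathedral Visit has no further overlaps.
Park Walk starts before Aquarium Tasting ends → Aquarium Tasting and Park Walk overlap.
Aquarium Tour starts before Aquarium Tasting ends → Aquarium Tasting and Aquarium Tour overlap.
Observatory Transfer starts after Aquarium Tasting ends, so Aquarium Tasting has no further overlaps.
Aquarium Tour starts before Park Walk ends → Park Walk and Aquarium Tour overlap.
Observatory Transfer starts before Park Walk ends → Park Walk and Observatory Transfer overlap.
Bridge Photo starts before Park Walk ends → Park Walk and Bridge Photo overlap.
Market Break starts after Park Walk ends, so Park Walk has no further overlaps.
Observatory Transfer starts after Aquarium Tour ends, so Aquarium Tour has no further overlaps.
Bridge Photo starts before Observatory Transfer ends → Observatory Transfer and Bridge Photo overlap.
Market Break starts before Observatory Transfer ends → Observatory Transfer and Market Break overlap.
Cathedral Hike starts after Observatory Transfer ends, so Observatory Transfer has no further overlaps.
Market Break starts before Bridge Photo ends → Bridge Photo and Market Break overlap.
Cathedral Hike starts after Bridge Photo ends, so Bridge Photo has no further overlaps.
Cathedral Hike starts after Market Break ends, so Market Break has no further overlaps.
Museum Walk starts after Cathedral Hike ends.
Overlapping pairs: Aquarium Tasting & Aquarium Tour, Aquarium Tasting & Cathedral Visit, Aquarium Tasting & Park Walk, Aquarium Tour & Park Walk, Bridge Photo & Market Break, Bridge Photo & Observatory Transfer, Bridge Photo & Park Walk, Cathedral Visit & Park Walk, Market Break & Observatory Transfer, Observatory Transfer & Park Walk — 10 in total.

10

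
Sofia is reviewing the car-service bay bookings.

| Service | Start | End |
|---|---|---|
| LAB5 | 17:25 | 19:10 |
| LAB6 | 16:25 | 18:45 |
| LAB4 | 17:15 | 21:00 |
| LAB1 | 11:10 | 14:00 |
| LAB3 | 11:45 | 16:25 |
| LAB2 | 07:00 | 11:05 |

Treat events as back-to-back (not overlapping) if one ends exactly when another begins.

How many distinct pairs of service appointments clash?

Two intervals overlap when each starts before the other ends.
Sorted by start: LAB2, LAB1, LAB3, LAB6, LAB4, LAB5.
LAB1 starts after LAB2 ends; LAB2 is clear from here.
LAB3 starts before LAB1 ends → LAB1 and LAB3 overlap.
LAB6 starts after LAB1 ends; LAB1 is clear from here.
LAB6 starts exactly when LAB3 ends (back-to-back, no overlap); LAB3 is clear from here.
LAB4 starts before LAB6 ends → LAB6 and LAB4 overlap.
LAB5 starts before LAB6 ends → LAB6 and LAB5 overlap.
LAB5 starts before LAB4 ends → LAB4 and LAB5 overlap.
Overlapping pairs: LAB1 & LAB3, LAB4 & LAB5, LAB4 & LAB6, LAB5 & LAB6 — 4 in total.

4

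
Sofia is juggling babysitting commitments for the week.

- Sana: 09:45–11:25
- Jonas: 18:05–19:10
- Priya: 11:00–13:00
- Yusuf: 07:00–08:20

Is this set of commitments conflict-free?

Sorted by start: Yusuf, Sana, Priya, Jonas.
Sana starts after Yusuf ends; Yusuf is clear from here.
Priya starts before Sana ends → Sana and Priya overlap.
That's a conflict, so the schedule is not conflict-free.

No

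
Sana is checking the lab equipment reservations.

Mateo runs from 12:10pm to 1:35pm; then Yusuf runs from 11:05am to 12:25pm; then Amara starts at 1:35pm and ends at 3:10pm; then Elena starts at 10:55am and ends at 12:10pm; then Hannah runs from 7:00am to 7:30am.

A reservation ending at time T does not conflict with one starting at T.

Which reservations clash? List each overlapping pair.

Sorted by start: Hannah, Elena, Yusuf, Mateo, Amara.
Elena starts after Hannah ends, so nothing later overlaps Hannah either.
Yusuf starts before Elena ends → Elena and Yusuf overlap.
Mateo starts exactly when Elena ends (back-to-back, no overlap), so nothing later overlaps Elena either.
Mateo starts before Yusuf ends → Yusuf and Mateo overlap.
Amara starts after Yusuf ends.
Amara starts exactly when Mateo ends (back-to-back, no overlap).

Elena & Yusuf, Mateo & Yusuf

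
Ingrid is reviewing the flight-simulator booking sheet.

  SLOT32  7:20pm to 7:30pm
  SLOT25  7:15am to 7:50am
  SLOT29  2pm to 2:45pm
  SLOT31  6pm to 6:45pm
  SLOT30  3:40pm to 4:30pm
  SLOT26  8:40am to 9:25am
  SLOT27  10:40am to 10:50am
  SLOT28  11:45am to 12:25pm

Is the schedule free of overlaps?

Yes

Sorted by start: SLOT25, SLOT26, SLOT27, SLOT28, SLOT29, SLOT30, SLOT31, SLOT32.
SLOT26 starts after SLOT25 ends, so SLOT25 has no further overlaps.
SLOT27 starts after SLOT26 ends, so SLOT26 has no further overlaps.
SLOT28 starts after SLOT27 ends, so SLOT27 has no further overlaps.
SLOT29 starts after SLOT28 ends, so SLOT28 has no further overlaps.
SLOT30 starts after SLOT29 ends, so SLOT29 has no further overlaps.
SLOT31 starts after SLOT30 ends, so SLOT30 has no further overlaps.
SLOT32 starts after SLOT31 ends.
Every pair is clear; the schedule has no overlaps.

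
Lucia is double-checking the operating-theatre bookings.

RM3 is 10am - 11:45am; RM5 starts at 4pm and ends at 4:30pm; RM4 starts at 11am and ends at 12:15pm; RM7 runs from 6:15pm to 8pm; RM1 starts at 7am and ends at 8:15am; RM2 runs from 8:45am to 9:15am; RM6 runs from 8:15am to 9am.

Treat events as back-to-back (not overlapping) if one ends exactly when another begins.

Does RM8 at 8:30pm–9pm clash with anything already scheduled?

No — it doesn't clash with anything

RM1: ends 8:15am at or before RM8 starts 8:30pm → clear.
RM6: ends 9am at or before RM8 starts 8:30pm → clear.
RM2: ends 9:15am at or before RM8 starts 8:30pm → clear.
RM3: ends 11:45am at or before RM8 starts 8:30pm → clear.
RM4: ends 12:15pm at or before RM8 starts 8:30pm → clear.
RM5: ends 4:30pm at or before RM8 starts 8:30pm → clear.
RM7: ends 8pm at or before RM8 starts 8:30pm → clear.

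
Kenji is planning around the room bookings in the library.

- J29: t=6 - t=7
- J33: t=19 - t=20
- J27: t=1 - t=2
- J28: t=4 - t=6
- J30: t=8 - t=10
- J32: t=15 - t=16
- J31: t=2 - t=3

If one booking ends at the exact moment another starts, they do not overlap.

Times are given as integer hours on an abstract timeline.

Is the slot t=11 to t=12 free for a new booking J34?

J27: ends t=2 at or before J34 starts t=11 → clear.
J31: ends t=3 at or before J34 starts t=11 → clear.
J28: ends t=6 at or before J34 starts t=11 → clear.
J29: ends t=7 at or before J34 starts t=11 → clear.
J30: ends t=10 at or before J34 starts t=11 → clear.
J32: starts t=15 at or after J34 ends t=12 → clear.
J33: starts t=19 at or after J34 ends t=12 → clear.

Yes — the slot is free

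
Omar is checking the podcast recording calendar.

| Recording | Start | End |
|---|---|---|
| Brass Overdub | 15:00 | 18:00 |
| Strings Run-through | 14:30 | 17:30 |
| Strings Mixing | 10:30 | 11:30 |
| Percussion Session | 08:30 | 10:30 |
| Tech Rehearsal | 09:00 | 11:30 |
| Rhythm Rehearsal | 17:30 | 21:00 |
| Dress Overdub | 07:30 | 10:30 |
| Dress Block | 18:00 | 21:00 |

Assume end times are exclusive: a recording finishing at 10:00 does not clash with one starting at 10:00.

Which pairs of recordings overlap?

Sorted by start: Dress Overdub, Percussion Session, Tech Rehearsal, Strings Mixing, Strings Run-through, Brass Overdub, Rhythm Rehearsal, Dress Block.
Percussion Session starts before Dress Overdub ends → Dress Overdub and Percussion Session overlap.
Tech Rehearsal starts before Dress Overdub ends → Dress Overdub and Tech Rehearsal overlap.
Strings Mixing starts exactly when Dress Overdub ends (back-to-back, no overlap) — done with Dress Overdub.
Tech Rehearsal starts before Percussion Session ends → Percussion Session and Tech Rehearsal overlap.
Strings Mixing starts exactly when Percussion Session ends (back-to-back, no overlap) — done with Percussion Session.
Strings Mixing starts before Tech Rehearsal ends → Tech Rehearsal and Strings Mixing overlap.
Strings Run-through starts after Tech Rehearsal ends — done with Tech Rehearsal.
Strings Run-through starts after Strings Mixing ends — done with Strings Mixing.
Brass Overdub starts before Strings Run-through ends → Strings Run-through and Brass Overdub overlap.
Rhythm Rehearsal starts exactly when Strings Run-through ends (back-to-back, no overlap) — done with Strings Run-through.
Rhythm Rehearsal starts before Brass Overdub ends → Brass Overdub and Rhythm Rehearsal overlap.
Dress Block starts exactly when Brass Overdub ends (back-to-back, no overlap).
Dress Block starts before Rhythm Rehearsal ends → Rhythm Rehearsal and Dress Block overlap.

Brass Overdub & Rhythm Rehearsal, Brass Overdub & Strings Run-through, Dress Block & Rhythm Rehearsal, Dress Overdub & Percussion Session, Dress Overdub & Tech Rehearsal, Percussion Session & Tech Rehearsal, Strings Mixing & Tech Rehearsal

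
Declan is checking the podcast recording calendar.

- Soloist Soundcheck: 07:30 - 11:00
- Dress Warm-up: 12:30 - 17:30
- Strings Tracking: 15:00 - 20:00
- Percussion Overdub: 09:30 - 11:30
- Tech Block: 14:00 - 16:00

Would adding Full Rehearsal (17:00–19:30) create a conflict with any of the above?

Yes — it overlaps Dress Warm-up, Strings Tracking

Soloist Soundcheck: ends 11:00 at or before Full Rehearsal starts 17:00 → clear.
Percussion Overdub: ends 11:30 at or before Full Rehearsal starts 17:00 → clear.
Dress Warm-up: starts 12:30 before Full Rehearsal ends 19:30, and ends 17:30 after Full Rehearsal starts 17:00 → overlap.
Tech Block: ends 16:00 at or before Full Rehearsal starts 17:00 → clear.
Strings Tracking: starts 15:00 before Full Rehearsal ends 19:30, and ends 20:00 after Full Rehearsal starts 17:00 → overlap.
Full Rehearsal overlaps Dress Warm-up, Strings Tracking.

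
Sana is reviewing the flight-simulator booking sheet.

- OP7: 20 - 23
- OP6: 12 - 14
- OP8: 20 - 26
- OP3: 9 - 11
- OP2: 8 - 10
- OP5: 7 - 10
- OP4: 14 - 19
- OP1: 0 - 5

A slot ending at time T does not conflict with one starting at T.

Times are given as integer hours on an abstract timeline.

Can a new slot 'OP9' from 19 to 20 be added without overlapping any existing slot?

Yes — the slot is free

OP1: ends 5 at or before OP9 starts 19 → clear.
OP5: ends 10 at or before OP9 starts 19 → clear.
OP2: ends 10 at or before OP9 starts 19 → clear.
OP3: ends 11 at or before OP9 starts 19 → clear.
OP6: ends 14 at or before OP9 starts 19 → clear.
OP4: ends 19 at or before OP9 starts 19 → clear.
OP7: starts 20 at or after OP9 ends 20 → clear.
OP8: starts 20 at or after OP9 ends 20 → clear.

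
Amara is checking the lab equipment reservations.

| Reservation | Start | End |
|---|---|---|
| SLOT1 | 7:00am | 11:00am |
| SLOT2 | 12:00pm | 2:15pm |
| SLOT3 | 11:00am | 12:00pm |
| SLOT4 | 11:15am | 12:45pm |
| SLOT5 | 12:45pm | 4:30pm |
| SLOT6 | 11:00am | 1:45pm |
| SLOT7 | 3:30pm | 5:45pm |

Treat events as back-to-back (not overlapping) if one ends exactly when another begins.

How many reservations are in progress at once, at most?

3

Sweep the timeline, counting +1 at each start and −1 at each end (ends before starts at a tie):
7:00am start SLOT1 → 1
11:00am end SLOT1 → 0
11:00am start SLOT3 → 1
11:00am start SLOT6 → 2
11:15am start SLOT4 → 3
12:00pm end SLOT3 → 2
12:00pm start SLOT2 → 3
12:45pm end SLOT4 → 2
12:45pm start SLOT5 → 3
1:45pm end SLOT6 → 2
2:15pm end SLOT2 → 1
3:30pm start SLOT7 → 2
4:30pm end SLOT5 → 1
5:45pm end SLOT7 → 0
Peak is 3, at 11:15am (SLOT3, SLOT4, SLOT6).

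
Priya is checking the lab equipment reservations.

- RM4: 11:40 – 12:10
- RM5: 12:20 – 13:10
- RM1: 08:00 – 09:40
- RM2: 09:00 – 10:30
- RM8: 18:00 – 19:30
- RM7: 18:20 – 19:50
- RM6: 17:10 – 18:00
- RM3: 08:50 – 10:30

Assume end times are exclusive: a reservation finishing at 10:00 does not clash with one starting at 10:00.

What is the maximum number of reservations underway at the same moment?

Sort all start/end points and keep a running count:
08:00 start RM1 → 1
08:50 start RM3 → 2
09:00 start RM2 → 3
09:40 end RM1 → 2
10:30 end RM2 → 1
10:30 end RM3 → 0
11:40 start RM4 → 1
12:10 end RM4 → 0
12:20 start RM5 → 1
13:10 end RM5 → 0
17:10 start RM6 → 1
18:00 end RM6 → 0
18:00 start RM8 → 1
18:20 start RM7 → 2
19:30 end RM8 → 1
19:50 end RM7 → 0
Peak is 3, at 09:00 (RM1, RM2, RM3).

3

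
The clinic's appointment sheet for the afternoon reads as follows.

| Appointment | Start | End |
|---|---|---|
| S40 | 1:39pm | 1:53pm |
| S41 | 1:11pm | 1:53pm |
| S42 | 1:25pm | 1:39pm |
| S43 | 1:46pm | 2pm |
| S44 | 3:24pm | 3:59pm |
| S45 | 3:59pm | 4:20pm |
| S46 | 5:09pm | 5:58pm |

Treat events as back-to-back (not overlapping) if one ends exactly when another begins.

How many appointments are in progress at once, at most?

Sweep the timeline, counting +1 at each start and −1 at each end (ends before starts at a tie):
1:11pm start S41 → 1
1:25pm start S42 → 2
1:39pm end S42 → 1
1:39pm start S40 → 2
1:46pm start S43 → 3
1:53pm end S40 → 2
1:53pm end S41 → 1
2pm end S43 → 0
3:24pm start S44 → 1
3:59pm end S44 → 0
3:59pm start S45 → 1
4:20pm end S45 → 0
5:09pm start S46 → 1
5:58pm end S46 → 0
Peak is 3, at 1:46pm (S40, S41, S43).

3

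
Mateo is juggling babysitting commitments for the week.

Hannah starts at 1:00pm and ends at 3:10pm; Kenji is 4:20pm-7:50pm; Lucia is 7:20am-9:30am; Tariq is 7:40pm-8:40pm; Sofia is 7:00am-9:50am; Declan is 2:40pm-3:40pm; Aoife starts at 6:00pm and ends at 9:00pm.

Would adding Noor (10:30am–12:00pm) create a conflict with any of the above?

No — it doesn't clash with anything

Sofia: ends 9:50am at or before Noor starts 10:30am → clear.
Lucia: ends 9:30am at or before Noor starts 10:30am → clear.
Hannah: starts 1:00pm at or after Noor ends 12:00pm → clear.
Declan: starts 2:40pm at or after Noor ends 12:00pm → clear.
Kenji: starts 4:20pm at or after Noor ends 12:00pm → clear.
Aoife: starts 6:00pm at or after Noor ends 12:00pm → clear.
Tariq: starts 7:40pm at or after Noor ends 12:00pm → clear.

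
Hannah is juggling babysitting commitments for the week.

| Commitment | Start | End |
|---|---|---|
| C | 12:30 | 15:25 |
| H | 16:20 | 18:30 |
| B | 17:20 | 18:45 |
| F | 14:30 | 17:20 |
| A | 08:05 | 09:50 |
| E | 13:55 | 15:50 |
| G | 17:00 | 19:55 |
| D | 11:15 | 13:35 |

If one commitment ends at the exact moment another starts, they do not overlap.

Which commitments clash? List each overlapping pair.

B & G, B & H, C & D, C & E, C & F, E & F, F & G, F & H, G & H

Sorted by start: A, D, C, E, F, H, G, B.
D starts after A ends — done with A.
C starts before D ends → D and C overlap.
E starts after D ends — done with D.
E starts before C ends → C and E overlap.
F starts before C ends → C and F overlap.
H starts after C ends — done with C.
F starts before E ends → E and F overlap.
H starts after E ends — done with E.
H starts before F ends → F and H overlap.
G starts before F ends → F and G overlap.
B starts exactly when F ends (back-to-back, no overlap).
G starts before H ends → H and G overlap.
B starts before H ends → H and B overlap.
B starts before G ends → G and B overlap.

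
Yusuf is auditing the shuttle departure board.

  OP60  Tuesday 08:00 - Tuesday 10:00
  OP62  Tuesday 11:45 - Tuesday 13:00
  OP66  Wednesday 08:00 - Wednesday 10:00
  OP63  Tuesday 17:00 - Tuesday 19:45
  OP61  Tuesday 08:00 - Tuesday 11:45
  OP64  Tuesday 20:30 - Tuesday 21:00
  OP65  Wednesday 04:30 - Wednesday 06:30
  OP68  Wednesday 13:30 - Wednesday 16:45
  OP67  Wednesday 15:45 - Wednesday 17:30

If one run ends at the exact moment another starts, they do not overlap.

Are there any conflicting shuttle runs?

Sorted by start: OP60, OP61, OP62, OP63, OP64, OP65, OP66, OP68, OP67.
OP61 starts before OP60 ends → OP60 and OP61 overlap.
That's a conflict, so the schedule is not conflict-free.

Yes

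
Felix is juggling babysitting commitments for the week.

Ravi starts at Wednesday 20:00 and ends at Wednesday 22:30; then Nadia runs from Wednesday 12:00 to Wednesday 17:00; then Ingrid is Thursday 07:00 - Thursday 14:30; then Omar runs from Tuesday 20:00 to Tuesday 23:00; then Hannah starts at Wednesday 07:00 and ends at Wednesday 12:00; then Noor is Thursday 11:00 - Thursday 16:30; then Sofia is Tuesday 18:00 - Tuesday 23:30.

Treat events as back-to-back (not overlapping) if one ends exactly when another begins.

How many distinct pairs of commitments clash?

2

Sorted by start: Sofia, Omar, Hannah, Nadia, Ravi, Ingrid, Noor.
Omar starts before Sofia ends → Sofia and Omar overlap.
Hannah starts after Sofia ends — done with Sofia.
Hannah starts after Omar ends — done with Omar.
Nadia starts exactly when Hannah ends (back-to-back, no overlap) — done with Hannah.
Ravi starts after Nadia ends — done with Nadia.
Ingrid starts after Ravi ends — done with Ravi.
Noor starts before Ingrid ends → Ingrid and Noor overlap.
Overlapping pairs: Ingrid & Noor, Omar & Sofia — 2 in total.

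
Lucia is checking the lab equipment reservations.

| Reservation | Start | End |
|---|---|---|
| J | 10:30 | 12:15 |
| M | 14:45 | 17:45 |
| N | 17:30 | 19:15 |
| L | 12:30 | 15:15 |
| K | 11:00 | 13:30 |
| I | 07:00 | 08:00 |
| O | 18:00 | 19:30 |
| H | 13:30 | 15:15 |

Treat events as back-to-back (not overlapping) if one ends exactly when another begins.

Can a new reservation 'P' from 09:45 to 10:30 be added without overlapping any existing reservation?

Yes — the slot is free

I: ends 08:00 at or before P starts 09:45 → clear.
J: starts 10:30 at or after P ends 10:30 → clear.
K: starts 11:00 at or after P ends 10:30 → clear.
L: starts 12:30 at or after P ends 10:30 → clear.
H: starts 13:30 at or after P ends 10:30 → clear.
M: starts 14:45 at or after P ends 10:30 → clear.
N: starts 17:30 at or after P ends 10:30 → clear.
O: starts 18:00 at or after P ends 10:30 → clear.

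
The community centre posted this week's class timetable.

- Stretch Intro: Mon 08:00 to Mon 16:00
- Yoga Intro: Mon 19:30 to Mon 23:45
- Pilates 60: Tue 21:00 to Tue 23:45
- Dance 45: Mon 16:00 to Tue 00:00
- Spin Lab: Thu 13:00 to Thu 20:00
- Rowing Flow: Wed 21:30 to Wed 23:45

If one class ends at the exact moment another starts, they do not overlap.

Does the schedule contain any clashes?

Yes

Check each pair: they overlap iff neither finishes before the other starts.
Sorted by start: Stretch Intro, Dance 45, Yoga Intro, Pilates 60, Rowing Flow, Spin Lab.
Dance 45 starts exactly when Stretch Intro ends (back-to-back, no overlap), so nothing later overlaps Stretch Intro either.
Yoga Intro starts before Dance 45 ends → Dance 45 and Yoga Intro overlap.
That's a conflict, so the schedule is not conflict-free.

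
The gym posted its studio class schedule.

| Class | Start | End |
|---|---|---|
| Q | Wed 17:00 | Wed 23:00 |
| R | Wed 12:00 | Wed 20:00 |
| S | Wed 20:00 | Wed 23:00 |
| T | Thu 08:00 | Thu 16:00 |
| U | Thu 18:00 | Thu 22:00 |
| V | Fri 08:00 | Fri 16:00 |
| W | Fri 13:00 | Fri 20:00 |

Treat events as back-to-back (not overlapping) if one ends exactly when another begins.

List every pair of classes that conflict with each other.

Sorted by start: R, Q, S, T, U, V, W.
Q starts before R ends → R and Q overlap.
S starts exactly when R ends (back-to-back, no overlap) — done with R.
S starts before Q ends → Q and S overlap.
T starts after Q ends — done with Q.
T starts after S ends — done with S.
U starts after T ends — done with T.
V starts after U ends — done with U.
W starts before V ends → V and W overlap.

Q & R, Q & S, V & W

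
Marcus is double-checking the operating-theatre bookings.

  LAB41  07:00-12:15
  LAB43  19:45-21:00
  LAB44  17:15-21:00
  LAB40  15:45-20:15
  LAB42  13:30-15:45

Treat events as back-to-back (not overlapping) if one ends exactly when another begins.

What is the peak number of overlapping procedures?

3

Sweep the timeline, counting +1 at each start and −1 at each end (ends before starts at a tie):
07:00 start LAB41 → 1
12:15 end LAB41 → 0
13:30 start LAB42 → 1
15:45 end LAB42 → 0
15:45 start LAB40 → 1
17:15 start LAB44 → 2
19:45 start LAB43 → 3
20:15 end LAB40 → 2
21:00 end LAB43 → 1
21:00 end LAB44 → 0
Peak is 3, at 19:45 (LAB40, LAB43, LAB44).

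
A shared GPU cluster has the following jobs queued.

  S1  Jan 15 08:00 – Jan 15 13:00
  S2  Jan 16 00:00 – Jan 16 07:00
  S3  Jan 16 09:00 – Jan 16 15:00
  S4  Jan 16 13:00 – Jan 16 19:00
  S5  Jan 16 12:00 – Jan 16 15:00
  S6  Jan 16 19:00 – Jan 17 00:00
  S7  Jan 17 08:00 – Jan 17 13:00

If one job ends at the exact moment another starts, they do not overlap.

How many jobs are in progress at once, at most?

3

Sort all start/end points and keep a running count:
Jan 15 08:00 start S1 → 1
Jan 15 13:00 end S1 → 0
Jan 16 00:00 start S2 → 1
Jan 16 07:00 end S2 → 0
Jan 16 09:00 start S3 → 1
Jan 16 12:00 start S5 → 2
Jan 16 13:00 start S4 → 3
Jan 16 15:00 end S3 → 2
Jan 16 15:00 end S5 → 1
Jan 16 19:00 end S4 → 0
Jan 16 19:00 start S6 → 1
Jan 17 00:00 end S6 → 0
Jan 17 08:00 start S7 → 1
Jan 17 13:00 end S7 → 0
Peak is 3, at Jan 16 13:00 (S3, S4, S5).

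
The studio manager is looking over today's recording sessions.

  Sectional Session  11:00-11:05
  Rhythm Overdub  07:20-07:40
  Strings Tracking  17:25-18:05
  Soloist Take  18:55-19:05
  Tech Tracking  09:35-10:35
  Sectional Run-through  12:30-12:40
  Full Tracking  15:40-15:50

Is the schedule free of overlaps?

Yes

Sorted by start: Rhythm Overdub, Tech Tracking, Sectional Session, Sectional Run-through, Full Tracking, Strings Tracking, Soloist Take.
Tech Tracking starts after Rhythm Overdub ends; Rhythm Overdub is clear from here.
Sectional Session starts after Tech Tracking ends; Tech Tracking is clear from here.
Sectional Run-through starts after Sectional Session ends; Sectional Session is clear from here.
Full Tracking starts after Sectional Run-through ends; Sectional Run-through is clear from here.
Strings Tracking starts after Full Tracking ends; Full Tracking is clear from here.
Soloist Take starts after Strings Tracking ends.
Every pair is clear; the schedule has no overlaps.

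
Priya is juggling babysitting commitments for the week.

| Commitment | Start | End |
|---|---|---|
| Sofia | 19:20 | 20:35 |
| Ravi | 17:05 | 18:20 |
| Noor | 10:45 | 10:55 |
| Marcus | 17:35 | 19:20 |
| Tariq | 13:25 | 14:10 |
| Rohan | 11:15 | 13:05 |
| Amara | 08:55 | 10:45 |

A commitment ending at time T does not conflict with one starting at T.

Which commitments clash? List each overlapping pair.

Marcus & Ravi

Sorted by start: Amara, Noor, Rohan, Tariq, Ravi, Marcus, Sofia.
Noor starts exactly when Amara ends (back-to-back, no overlap) — done with Amara.
Rohan starts after Noor ends — done with Noor.
Tariq starts after Rohan ends — done with Rohan.
Ravi starts after Tariq ends — done with Tariq.
Marcus starts before Ravi ends → Ravi and Marcus overlap.
Sofia starts after Ravi ends.
Sofia starts exactly when Marcus ends (back-to-back, no overlap).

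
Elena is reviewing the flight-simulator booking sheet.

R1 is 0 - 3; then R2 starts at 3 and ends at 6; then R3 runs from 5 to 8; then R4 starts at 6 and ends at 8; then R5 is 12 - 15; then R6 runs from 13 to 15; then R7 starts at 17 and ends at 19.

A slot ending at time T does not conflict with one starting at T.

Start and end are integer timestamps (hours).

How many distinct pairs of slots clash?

Two intervals overlap when each starts before the other ends.
Sorted by start: R1, R2, R3, R4, R5, R6, R7.
R2 starts exactly when R1 ends (back-to-back, no overlap), so R1 has no further overlaps.
R3 starts before R2 ends → R2 and R3 overlap.
R4 starts exactly when R2 ends (back-to-back, no overlap), so R2 has no further overlaps.
R4 starts before R3 ends → R3 and R4 overlap.
R5 starts after R3 ends, so R3 has no further overlaps.
R5 starts after R4 ends, so R4 has no further overlaps.
R6 starts before R5 ends → R5 and R6 overlap.
R7 starts after R5 ends.
R7 starts after R6 ends.
Overlapping pairs: R2 & R3, R3 & R4, R5 & R6 — 3 in total.

3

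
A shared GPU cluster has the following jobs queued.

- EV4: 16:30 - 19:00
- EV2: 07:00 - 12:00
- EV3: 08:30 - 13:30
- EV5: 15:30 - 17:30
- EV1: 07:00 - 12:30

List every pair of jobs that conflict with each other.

Sorted by start: EV1, EV2, EV3, EV5, EV4.
EV2 starts before EV1 ends → EV1 and EV2 overlap.
EV3 starts before EV1 ends → EV1 and EV3 overlap.
EV5 starts after EV1 ends, so EV1 has no further overlaps.
EV3 starts before EV2 ends → EV2 and EV3 overlap.
EV5 starts after EV2 ends, so EV2 has no further overlaps.
EV5 starts after EV3 ends, so EV3 has no further overlaps.
EV4 starts before EV5 ends → EV5 and EV4 overlap.

EV1 & EV2, EV1 & EV3, EV2 & EV3, EV4 & EV5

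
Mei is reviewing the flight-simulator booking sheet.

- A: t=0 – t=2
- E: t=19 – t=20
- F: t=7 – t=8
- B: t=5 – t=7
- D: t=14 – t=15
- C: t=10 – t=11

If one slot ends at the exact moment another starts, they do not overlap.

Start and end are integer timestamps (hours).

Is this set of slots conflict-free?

Sorted by start: A, B, F, C, D, E.
B starts after A ends; A is clear from here.
F starts exactly when B ends (back-to-back, no overlap); B is clear from here.
C starts after F ends; F is clear from here.
D starts after C ends; C is clear from here.
E starts after D ends.
Every pair is clear; the schedule has no overlaps.

Yes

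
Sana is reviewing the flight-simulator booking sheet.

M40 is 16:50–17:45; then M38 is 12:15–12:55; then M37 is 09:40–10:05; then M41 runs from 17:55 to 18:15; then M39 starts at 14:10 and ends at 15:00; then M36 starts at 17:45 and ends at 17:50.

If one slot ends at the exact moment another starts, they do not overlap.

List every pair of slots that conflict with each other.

Two intervals overlap when each starts before the other ends.
Sorted by start: M37, M38, M39, M40, M36, M41.
M38 starts after M37 ends, so M37 has no further overlaps.
M39 starts after M38 ends, so M38 has no further overlaps.
M40 starts after M39 ends, so M39 has no further overlaps.
M36 starts exactly when M40 ends (back-to-back, no overlap), so M40 has no further overlaps.
M41 starts after M36 ends.

none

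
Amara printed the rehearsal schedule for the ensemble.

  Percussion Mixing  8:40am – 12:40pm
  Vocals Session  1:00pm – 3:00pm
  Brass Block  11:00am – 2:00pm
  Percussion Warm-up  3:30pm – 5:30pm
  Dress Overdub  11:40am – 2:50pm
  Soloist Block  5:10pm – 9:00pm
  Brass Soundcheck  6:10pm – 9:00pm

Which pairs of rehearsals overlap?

Two intervals overlap when each starts before the other ends.
Sorted by start: Percussion Mixing, Brass Block, Dress Overdub, Vocals Session, Percussion Warm-up, Soloist Block, Brass Soundcheck.
Brass Block starts before Percussion Mixing ends → Percussion Mixing and Brass Block overlap.
Dress Overdub starts before Percussion Mixing ends → Percussion Mixing and Dress Overdub overlap.
Vocals Session starts after Percussion Mixing ends, so Percussion Mixing has no further overlaps.
Dress Overdub starts before Brass Block ends → Brass Block and Dress Overdub overlap.
Vocals Session starts before Brass Block ends → Brass Block and Vocals Session overlap.
Percussion Warm-up starts after Brass Block ends, so Brass Block has no further overlaps.
Vocals Session starts before Dress Overdub ends → Dress Overdub and Vocals Session overlap.
Percussion Warm-up starts after Dress Overdub ends, so Dress Overdub has no further overlaps.
Percussion Warm-up starts after Vocals Session ends, so Vocals Session has no further overlaps.
Soloist Block starts before Percussion Warm-up ends → Percussion Warm-up and Soloist Block overlap.
Brass Soundcheck starts after Percussion Warm-up ends.
Brass Soundcheck starts before Soloist Block ends → Soloist Block and Brass Soundcheck overlap.

Brass Block & Dress Overdub, Brass Block & Percussion Mixing, Brass Block & Vocals Session, Brass Soundcheck & Soloist Block, Dress Overdub & Percussion Mixing, Dress Overdub & Vocals Session, Percussion Warm-up & Soloist Block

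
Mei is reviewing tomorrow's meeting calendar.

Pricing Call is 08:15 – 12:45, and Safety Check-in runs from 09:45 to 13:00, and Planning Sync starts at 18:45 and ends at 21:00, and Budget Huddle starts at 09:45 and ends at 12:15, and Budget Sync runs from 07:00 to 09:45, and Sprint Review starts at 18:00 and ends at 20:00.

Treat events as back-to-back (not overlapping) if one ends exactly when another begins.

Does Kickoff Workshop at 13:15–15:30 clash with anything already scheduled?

No — it doesn't clash with anything

Budget Sync: ends 09:45 at or before Kickoff Workshop starts 13:15 → clear.
Pricing Call: ends 12:45 at or before Kickoff Workshop starts 13:15 → clear.
Budget Huddle: ends 12:15 at or before Kickoff Workshop starts 13:15 → clear.
Safety Check-in: ends 13:00 at or before Kickoff Workshop starts 13:15 → clear.
Sprint Review: starts 18:00 at or after Kickoff Workshop ends 15:30 → clear.
Planning Sync: starts 18:45 at or after Kickoff Workshop ends 15:30 → clear.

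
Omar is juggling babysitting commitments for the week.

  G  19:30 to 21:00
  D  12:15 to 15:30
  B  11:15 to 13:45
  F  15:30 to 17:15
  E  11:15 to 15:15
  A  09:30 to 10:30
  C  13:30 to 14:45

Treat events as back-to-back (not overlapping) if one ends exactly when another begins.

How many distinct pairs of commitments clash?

Sorted by start: A, B, E, D, C, F, G.
B starts after A ends; A is clear from here.
E starts before B ends → B and E overlap.
D starts before B ends → B and D overlap.
C starts before B ends → B and C overlap.
F starts after B ends; B is clear from here.
D starts before E ends → E and D overlap.
C starts before E ends → E and C overlap.
F starts after E ends; E is clear from here.
C starts before D ends → D and C overlap.
F starts exactly when D ends (back-to-back, no overlap); D is clear from here.
F starts after C ends; C is clear from here.
G starts after F ends.
Overlapping pairs: B & C, B & D, B & E, C & D, C & E, D & E — 6 in total.

6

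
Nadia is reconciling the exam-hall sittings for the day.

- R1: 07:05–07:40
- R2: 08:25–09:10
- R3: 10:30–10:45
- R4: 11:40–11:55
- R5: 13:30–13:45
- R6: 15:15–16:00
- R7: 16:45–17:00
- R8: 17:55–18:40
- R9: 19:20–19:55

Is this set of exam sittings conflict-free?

Yes

Sorted by start: R1, R2, R3, R4, R5, R6, R7, R8, R9.
R2 starts after R1 ends; R1 is clear from here.
R3 starts after R2 ends; R2 is clear from here.
R4 starts after R3 ends; R3 is clear from here.
R5 starts after R4 ends; R4 is clear from here.
R6 starts after R5 ends; R5 is clear from here.
R7 starts after R6 ends; R6 is clear from here.
R8 starts after R7 ends; R7 is clear from here.
R9 starts after R8 ends.
Every pair is clear; the schedule has no overlaps.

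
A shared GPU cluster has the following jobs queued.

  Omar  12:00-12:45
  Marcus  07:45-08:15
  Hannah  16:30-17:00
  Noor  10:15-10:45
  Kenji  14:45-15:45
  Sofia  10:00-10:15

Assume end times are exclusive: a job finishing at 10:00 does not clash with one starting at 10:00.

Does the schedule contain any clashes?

No

Sorted by start: Marcus, Sofia, Noor, Omar, Kenji, Hannah.
Sofia starts after Marcus ends, so nothing later overlaps Marcus either.
Noor starts exactly when Sofia ends (back-to-back, no overlap), so nothing later overlaps Sofia either.
Omar starts after Noor ends, so nothing later overlaps Noor either.
Kenji starts after Omar ends, so nothing later overlaps Omar either.
Hannah starts after Kenji ends.
Every pair is clear; the schedule has no overlaps.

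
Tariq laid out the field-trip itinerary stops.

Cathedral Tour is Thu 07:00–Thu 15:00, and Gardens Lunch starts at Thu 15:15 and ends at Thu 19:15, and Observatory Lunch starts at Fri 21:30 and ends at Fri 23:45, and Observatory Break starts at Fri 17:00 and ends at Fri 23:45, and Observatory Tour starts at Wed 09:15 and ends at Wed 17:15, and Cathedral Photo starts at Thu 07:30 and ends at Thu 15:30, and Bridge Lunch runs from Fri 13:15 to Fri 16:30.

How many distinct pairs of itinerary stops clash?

3

Check each pair: they overlap iff neither finishes before the other starts.
Sorted by start: Observatory Tour, Cathedral Tour, Cathedral Photo, Gardens Lunch, Bridge Lunch, Observatory Break, Observatory Lunch.
Cathedral Tour starts after Observatory Tour ends — done with Observatory Tour.
Cathedral Photo starts before Cathedral Tour ends → Cathedral Tour and Cathedral Photo overlap.
Gardens Lunch starts after Cathedral Tour ends — done with Cathedral Tour.
Gardens Lunch starts before Cathedral Photo ends → Cathedral Photo and Gardens Lunch overlap.
Bridge Lunch starts after Cathedral Photo ends — done with Cathedral Photo.
Bridge Lunch starts after Gardens Lunch ends — done with Gardens Lunch.
Observatory Break starts after Bridge Lunch ends — done with Bridge Lunch.
Observatory Lunch starts before Observatory Break ends → Observatory Break and Observatory Lunch overlap.
Overlapping pairs: Cathedral Photo & Cathedral Tour, Cathedral Photo & Gardens Lunch, Observatory Break & Observatory Lunch — 3 in total.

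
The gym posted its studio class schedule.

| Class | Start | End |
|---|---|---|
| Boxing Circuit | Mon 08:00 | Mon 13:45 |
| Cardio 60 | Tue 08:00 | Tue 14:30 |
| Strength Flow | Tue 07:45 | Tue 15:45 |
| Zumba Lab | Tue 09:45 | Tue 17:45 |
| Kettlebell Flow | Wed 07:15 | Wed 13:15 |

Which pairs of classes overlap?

Cardio 60 & Strength Flow, Cardio 60 & Zumba Lab, Strength Flow & Zumba Lab

Sorted by start: Boxing Circuit, Strength Flow, Cardio 60, Zumba Lab, Kettlebell Flow.
Strength Flow starts after Boxing Circuit ends, so nothing later overlaps Boxing Circuit either.
Cardio 60 starts before Strength Flow ends → Strength Flow and Cardio 60 overlap.
Zumba Lab starts before Strength Flow ends → Strength Flow and Zumba Lab overlap.
Kettlebell Flow starts after Strength Flow ends.
Zumba Lab starts before Cardio 60 ends → Cardio 60 and Zumba Lab overlap.
Kettlebell Flow starts after Cardio 60 ends.
Kettlebell Flow starts after Zumba Lab ends.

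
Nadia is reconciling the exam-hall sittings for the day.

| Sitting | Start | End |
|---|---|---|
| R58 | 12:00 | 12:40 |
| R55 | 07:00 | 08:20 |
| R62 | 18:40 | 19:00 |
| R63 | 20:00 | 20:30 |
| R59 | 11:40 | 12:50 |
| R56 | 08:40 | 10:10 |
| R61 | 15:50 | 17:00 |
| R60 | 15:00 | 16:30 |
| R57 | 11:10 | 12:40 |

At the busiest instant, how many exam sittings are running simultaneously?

3

Walk through starts and ends in time order (an end at T is processed before a start at T):
07:00 start R55 → 1
08:20 end R55 → 0
08:40 start R56 → 1
10:10 end R56 → 0
11:10 start R57 → 1
11:40 start R59 → 2
12:00 start R58 → 3
12:40 end R57 → 2
12:40 end R58 → 1
12:50 end R59 → 0
15:00 start R60 → 1
15:50 start R61 → 2
16:30 end R60 → 1
17:00 end R61 → 0
18:40 start R62 → 1
19:00 end R62 → 0
20:00 start R63 → 1
20:30 end R63 → 0
Peak is 3, at 12:00 (R57, R58, R59).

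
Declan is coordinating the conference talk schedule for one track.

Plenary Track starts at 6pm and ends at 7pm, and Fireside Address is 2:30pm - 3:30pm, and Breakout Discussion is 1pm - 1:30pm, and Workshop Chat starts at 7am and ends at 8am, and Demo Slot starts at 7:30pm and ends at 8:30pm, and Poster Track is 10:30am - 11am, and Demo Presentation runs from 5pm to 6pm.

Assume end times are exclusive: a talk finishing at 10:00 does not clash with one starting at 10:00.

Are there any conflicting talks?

No

Check each pair: they overlap iff neither finishes before the other starts.
Sorted by start: Workshop Chat, Poster Track, Breakout Discussion, Fireside Address, Demo Presentation, Plenary Track, Demo Slot.
Poster Track starts after Workshop Chat ends, so nothing later overlaps Workshop Chat either.
Breakout Discussion starts after Poster Track ends, so nothing later overlaps Poster Track either.
Fireside Address starts after Breakout Discussion ends, so nothing later overlaps Breakout Discussion either.
Demo Presentation starts after Fireside Address ends, so nothing later overlaps Fireside Address either.
Plenary Track starts exactly when Demo Presentation ends (back-to-back, no overlap), so nothing later overlaps Demo Presentation either.
Demo Slot starts after Plenary Track ends.
Every pair is clear; the schedule has no overlaps.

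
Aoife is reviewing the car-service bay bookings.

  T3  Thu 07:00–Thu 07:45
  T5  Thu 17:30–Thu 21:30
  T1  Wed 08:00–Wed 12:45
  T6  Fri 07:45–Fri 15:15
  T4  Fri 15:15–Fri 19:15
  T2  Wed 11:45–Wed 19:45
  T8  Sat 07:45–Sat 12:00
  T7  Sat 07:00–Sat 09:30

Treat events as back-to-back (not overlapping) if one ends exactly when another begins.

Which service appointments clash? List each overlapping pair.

Sorted by start: T1, T2, T3, T5, T6, T4, T7, T8.
T2 starts before T1 ends → T1 and T2 overlap.
T3 starts after T1 ends, so T1 has no further overlaps.
T3 starts after T2 ends, so T2 has no further overlaps.
T5 starts after T3 ends, so T3 has no further overlaps.
T6 starts after T5 ends, so T5 has no further overlaps.
T4 starts exactly when T6 ends (back-to-back, no overlap), so T6 has no further overlaps.
T7 starts after T4 ends, so T4 has no further overlaps.
T8 starts before T7 ends → T7 and T8 overlap.

T1 & T2, T7 & T8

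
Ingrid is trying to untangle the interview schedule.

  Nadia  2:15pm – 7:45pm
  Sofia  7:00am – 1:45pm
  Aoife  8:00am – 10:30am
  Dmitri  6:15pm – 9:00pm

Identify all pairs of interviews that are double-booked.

Two intervals overlap when each starts before the other ends.
Sorted by start: Sofia, Aoife, Nadia, Dmitri.
Aoife starts before Sofia ends → Sofia and Aoife overlap.
Nadia starts after Sofia ends, so nothing later overlaps Sofia either.
Nadia starts after Aoife ends, so nothing later overlaps Aoife either.
Dmitri starts before Nadia ends → Nadia and Dmitri overlap.

Aoife & Sofia, Dmitri & Nadia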